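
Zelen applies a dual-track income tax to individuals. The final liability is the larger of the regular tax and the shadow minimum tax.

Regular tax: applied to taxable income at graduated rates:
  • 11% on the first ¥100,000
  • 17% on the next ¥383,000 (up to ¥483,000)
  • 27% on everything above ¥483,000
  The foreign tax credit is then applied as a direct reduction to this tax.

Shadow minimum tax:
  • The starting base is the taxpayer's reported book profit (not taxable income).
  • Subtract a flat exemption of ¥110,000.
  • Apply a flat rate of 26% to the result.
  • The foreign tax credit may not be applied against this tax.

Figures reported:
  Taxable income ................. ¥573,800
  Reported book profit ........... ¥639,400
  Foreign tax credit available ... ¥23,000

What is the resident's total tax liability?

¥137,644

Regular tax:
  ¥100,000 × 11% = ¥11,000
  ¥383,000 × 17% = ¥65,110
  ¥90,800 × 27% = ¥24,516
  → ¥100,626
  Less foreign tax credit ¥23,000 → ¥77,626

Shadow minimum tax:
  Base (reported book profit): ¥639,400
  Less exemption ¥110,000 → base ¥529,400
  ¥529,400 × 26% = ¥137,644

¥137,644 > ¥77,626, so the shadow minimum tax is the binding amount.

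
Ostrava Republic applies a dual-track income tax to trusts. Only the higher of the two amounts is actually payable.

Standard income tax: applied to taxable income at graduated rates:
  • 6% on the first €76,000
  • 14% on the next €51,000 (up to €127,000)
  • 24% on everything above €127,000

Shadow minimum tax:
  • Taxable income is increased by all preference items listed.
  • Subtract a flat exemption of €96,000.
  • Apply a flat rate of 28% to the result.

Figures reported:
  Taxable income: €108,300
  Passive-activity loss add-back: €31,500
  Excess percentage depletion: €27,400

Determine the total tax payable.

€19,936

Shadow minimum tax:
  Adjusted income: €108,300 + €31,500 + €27,400 = €167,200
  Less exemption €96,000 → base €71,200
  €71,200 × 28% = €19,936

Standard income tax:
  €76,000 × 6% = €4,560
  €32,300 × 14% = €4,522
  → €9,082

€19,936 > €9,082, so the shadow minimum tax is the binding amount.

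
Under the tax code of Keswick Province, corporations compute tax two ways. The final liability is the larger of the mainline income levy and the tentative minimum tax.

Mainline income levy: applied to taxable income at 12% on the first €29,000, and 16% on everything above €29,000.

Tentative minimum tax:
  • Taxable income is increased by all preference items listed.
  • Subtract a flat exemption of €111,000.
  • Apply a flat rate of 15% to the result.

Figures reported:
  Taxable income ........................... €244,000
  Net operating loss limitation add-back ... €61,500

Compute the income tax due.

€37,880

Mainline income levy:
  €29,000 × 12% = €3,480
  €215,000 × 16% = €34,400
  → €37,880

Tentative minimum tax:
  Adjusted income: €244,000 + €61,500 = €305,500
  Less exemption €111,000 → base €194,500
  €194,500 × 15% = €29,175

€37,880 > €29,175, so the mainline income levy governs.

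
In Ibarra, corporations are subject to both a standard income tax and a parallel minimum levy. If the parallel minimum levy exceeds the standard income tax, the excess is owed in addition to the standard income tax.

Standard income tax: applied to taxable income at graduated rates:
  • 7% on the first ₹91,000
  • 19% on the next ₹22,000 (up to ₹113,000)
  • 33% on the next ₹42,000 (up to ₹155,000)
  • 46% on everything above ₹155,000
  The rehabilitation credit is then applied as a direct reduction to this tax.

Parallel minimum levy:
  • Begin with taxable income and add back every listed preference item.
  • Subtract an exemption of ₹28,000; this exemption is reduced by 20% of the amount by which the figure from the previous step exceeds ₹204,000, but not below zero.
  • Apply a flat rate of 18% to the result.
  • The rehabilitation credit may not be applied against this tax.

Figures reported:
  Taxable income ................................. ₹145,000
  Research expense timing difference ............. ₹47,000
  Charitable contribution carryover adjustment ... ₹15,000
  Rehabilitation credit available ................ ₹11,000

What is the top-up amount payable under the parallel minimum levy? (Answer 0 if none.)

Standard income tax:
  ₹91,000 × 7% = ₹6,370
  ₹22,000 × 19% = ₹4,180
  ₹32,000 × 33% = ₹10,560
  → ₹21,110
  Less rehabilitation credit ₹11,000 → ₹10,110

Parallel minimum levy:
  Adjusted income: ₹145,000 + ₹47,000 + ₹15,000 = ₹207,000
  Exemption: ₹28,000 − 20% × (₹207,000 − ₹204,000) = ₹28,000 − ₹600 = ₹27,400
  Base: ₹207,000 − ₹27,400 = ₹179,600
  ₹179,600 × 18% = ₹32,328

Excess of parallel minimum levy over standard income tax: ₹32,328 − ₹10,110 = ₹22,218.

₹22,218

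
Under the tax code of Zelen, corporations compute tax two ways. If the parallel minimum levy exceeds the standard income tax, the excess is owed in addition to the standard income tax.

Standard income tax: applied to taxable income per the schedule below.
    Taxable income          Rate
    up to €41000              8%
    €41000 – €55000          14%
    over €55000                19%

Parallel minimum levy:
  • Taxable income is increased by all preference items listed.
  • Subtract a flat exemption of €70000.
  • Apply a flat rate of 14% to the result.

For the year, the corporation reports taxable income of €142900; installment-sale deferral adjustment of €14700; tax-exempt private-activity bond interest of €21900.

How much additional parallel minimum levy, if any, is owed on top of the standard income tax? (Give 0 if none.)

€0

Standard income tax:
  €41000 × 8% = €3280
  €14000 × 14% = €1960
  €87900 × 19% = €16701
  → €21941

Parallel minimum levy:
  Adjusted income: €142900 + €14700 + €21900 = €179500
  Less exemption €70000 → base €109500
  €109500 × 14% = €15330

€15330 ≤ €21941, so no add-on is due.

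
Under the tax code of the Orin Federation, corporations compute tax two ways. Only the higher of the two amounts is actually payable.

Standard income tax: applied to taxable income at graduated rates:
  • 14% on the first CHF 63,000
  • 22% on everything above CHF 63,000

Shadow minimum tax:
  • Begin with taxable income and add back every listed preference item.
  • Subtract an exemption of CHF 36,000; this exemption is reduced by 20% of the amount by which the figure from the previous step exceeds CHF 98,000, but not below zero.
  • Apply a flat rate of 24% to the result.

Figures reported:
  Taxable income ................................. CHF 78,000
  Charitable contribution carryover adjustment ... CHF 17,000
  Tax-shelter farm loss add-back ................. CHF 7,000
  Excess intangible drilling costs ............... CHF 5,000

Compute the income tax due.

Shadow minimum tax:
  Adjusted income: CHF 78,000 + CHF 17,000 + CHF 7,000 + CHF 5,000 = CHF 107,000
  Exemption: CHF 36,000 − 20% × (CHF 107,000 − CHF 98,000) = CHF 36,000 − CHF 1,800 = CHF 34,200
  Base: CHF 107,000 − CHF 34,200 = CHF 72,800
  CHF 72,800 × 24% = CHF 17,472

Standard income tax:
  CHF 63,000 × 14% = CHF 8,820
  CHF 15,000 × 22% = CHF 3,300
  → CHF 12,120

CHF 17,472 > CHF 12,120, so the shadow minimum tax is the binding amount.

CHF 17,472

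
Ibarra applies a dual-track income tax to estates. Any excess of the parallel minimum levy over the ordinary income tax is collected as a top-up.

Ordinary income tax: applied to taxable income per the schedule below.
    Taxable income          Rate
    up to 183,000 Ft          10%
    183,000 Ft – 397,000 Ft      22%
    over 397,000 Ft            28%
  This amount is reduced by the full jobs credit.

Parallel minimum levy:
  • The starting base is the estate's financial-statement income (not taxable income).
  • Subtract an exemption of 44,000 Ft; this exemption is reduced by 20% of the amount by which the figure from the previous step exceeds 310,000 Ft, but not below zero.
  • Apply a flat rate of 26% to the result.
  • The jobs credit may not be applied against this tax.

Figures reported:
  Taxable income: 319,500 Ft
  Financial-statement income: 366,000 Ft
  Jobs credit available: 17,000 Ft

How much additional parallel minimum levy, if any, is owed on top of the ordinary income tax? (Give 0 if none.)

Parallel minimum levy:
  Base (financial-statement income): 366,000 Ft
  Exemption: 44,000 Ft − 20% × (366,000 Ft − 310,000 Ft) = 44,000 Ft − 11,200 Ft = 32,800 Ft
  Base: 366,000 Ft − 32,800 Ft = 333,200 Ft
  333,200 Ft × 26% = 86,632 Ft

Ordinary income tax:
  183,000 Ft × 10% = 18,300 Ft
  136,500 Ft × 22% = 30,030 Ft
  → 48,330 Ft
  Less jobs credit 17,000 Ft → 31,330 Ft

Excess of parallel minimum levy over ordinary income tax: 86,632 Ft − 31,330 Ft = 55,302 Ft.

55,302 Ft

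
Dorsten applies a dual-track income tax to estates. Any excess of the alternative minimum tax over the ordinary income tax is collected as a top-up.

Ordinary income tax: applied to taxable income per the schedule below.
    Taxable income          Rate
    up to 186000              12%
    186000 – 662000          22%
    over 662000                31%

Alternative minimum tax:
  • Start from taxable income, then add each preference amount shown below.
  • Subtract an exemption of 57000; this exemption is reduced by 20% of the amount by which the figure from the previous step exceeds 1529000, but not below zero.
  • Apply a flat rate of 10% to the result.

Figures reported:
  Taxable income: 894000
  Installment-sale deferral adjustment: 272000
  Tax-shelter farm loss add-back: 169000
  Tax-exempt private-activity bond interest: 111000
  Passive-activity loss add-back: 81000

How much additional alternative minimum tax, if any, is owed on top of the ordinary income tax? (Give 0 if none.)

0

Alternative minimum tax:
  Adjusted income: 894000 + 272000 + 169000 + 111000 + 81000 = 1527000
  Exemption: 1527000 ≤ 1529000, so full 57000 applies
  Base: 1527000 − 57000 = 1470000
  1470000 × 10% = 147000

Ordinary income tax:
  186000 × 12% = 22320
  476000 × 22% = 104720
  232000 × 31% = 71920
  → 198960

147000 ≤ 198960, so no add-on is due.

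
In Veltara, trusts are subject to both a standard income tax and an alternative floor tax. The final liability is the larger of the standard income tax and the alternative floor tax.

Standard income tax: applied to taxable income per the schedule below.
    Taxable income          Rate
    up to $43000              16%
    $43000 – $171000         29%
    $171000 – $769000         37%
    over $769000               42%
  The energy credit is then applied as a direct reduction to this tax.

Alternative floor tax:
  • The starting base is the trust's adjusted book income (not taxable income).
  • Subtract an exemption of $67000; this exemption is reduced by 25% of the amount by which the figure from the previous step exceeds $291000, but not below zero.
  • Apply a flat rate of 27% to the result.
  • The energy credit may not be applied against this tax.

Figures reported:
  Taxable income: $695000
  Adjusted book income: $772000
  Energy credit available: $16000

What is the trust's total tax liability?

Alternative floor tax:
  Base (adjusted book income): $772000
  Exemption: 25% × ($772000 − $291000) = $120250 ≥ $67000, so the exemption is fully phased out
  Base: $772000 − $0 = $772000
  $772000 × 27% = $208440

Standard income tax:
  $43000 × 16% = $6880
  $128000 × 29% = $37120
  $524000 × 37% = $193880
  → $237880
  Less energy credit $16000 → $221880

$221880 > $208440, so the standard income tax governs.

$221880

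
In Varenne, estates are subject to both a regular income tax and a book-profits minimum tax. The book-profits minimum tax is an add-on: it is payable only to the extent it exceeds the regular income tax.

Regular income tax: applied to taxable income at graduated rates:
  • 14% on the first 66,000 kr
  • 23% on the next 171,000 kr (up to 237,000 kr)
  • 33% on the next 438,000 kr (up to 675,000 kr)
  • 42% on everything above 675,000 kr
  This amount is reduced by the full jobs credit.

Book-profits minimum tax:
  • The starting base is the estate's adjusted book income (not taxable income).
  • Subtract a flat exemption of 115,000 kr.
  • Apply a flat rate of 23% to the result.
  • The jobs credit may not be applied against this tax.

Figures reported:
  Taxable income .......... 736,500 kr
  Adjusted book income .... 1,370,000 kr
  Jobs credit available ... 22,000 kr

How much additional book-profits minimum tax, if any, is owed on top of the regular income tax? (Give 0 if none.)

91,710 kr

Book-profits minimum tax:
  Base (adjusted book income): 1,370,000 kr
  Less exemption 115,000 kr → base 1,255,000 kr
  1,255,000 kr × 23% = 288,650 kr

Regular income tax:
  66,000 kr × 14% = 9,240 kr
  171,000 kr × 23% = 39,330 kr
  438,000 kr × 33% = 144,540 kr
  61,500 kr × 42% = 25,830 kr
  → 218,940 kr
  Less jobs credit 22,000 kr → 196,940 kr

Excess of book-profits minimum tax over regular income tax: 288,650 kr − 196,940 kr = 91,710 kr.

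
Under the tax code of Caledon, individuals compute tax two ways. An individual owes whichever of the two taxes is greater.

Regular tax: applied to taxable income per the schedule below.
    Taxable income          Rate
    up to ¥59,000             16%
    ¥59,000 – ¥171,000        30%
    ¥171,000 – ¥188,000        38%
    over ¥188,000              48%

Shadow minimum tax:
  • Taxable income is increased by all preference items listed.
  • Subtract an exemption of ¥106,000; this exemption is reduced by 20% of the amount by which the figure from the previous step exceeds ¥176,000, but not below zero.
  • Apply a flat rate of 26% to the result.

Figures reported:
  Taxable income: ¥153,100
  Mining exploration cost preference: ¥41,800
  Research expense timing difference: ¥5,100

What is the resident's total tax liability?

¥37,670

Shadow minimum tax:
  Adjusted income: ¥153,100 + ¥41,800 + ¥5,100 = ¥200,000
  Exemption: ¥106,000 − 20% × (¥200,000 − ¥176,000) = ¥106,000 − ¥4,800 = ¥101,200
  Base: ¥200,000 − ¥101,200 = ¥98,800
  ¥98,800 × 26% = ¥25,688

Regular tax:
  ¥59,000 × 16% = ¥9,440
  ¥94,100 × 30% = ¥28,230
  → ¥37,670

¥37,670 > ¥25,688, so the regular tax governs.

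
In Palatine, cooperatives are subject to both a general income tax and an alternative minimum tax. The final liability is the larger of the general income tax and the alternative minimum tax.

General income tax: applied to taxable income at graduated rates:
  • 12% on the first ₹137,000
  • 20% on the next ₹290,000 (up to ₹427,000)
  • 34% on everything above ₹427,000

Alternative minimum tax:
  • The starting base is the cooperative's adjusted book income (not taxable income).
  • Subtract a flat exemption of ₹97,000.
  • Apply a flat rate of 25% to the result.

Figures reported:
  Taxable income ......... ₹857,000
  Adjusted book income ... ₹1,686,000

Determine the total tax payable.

General income tax:
  ₹137,000 × 12% = ₹16,440
  ₹290,000 × 20% = ₹58,000
  ₹430,000 × 34% = ₹146,200
  → ₹220,640

Alternative minimum tax:
  Base (adjusted book income): ₹1,686,000
  Less exemption ₹97,000 → base ₹1,589,000
  ₹1,589,000 × 25% = ₹397,250

₹397,250 > ₹220,640, so the alternative minimum tax is the binding amount.

₹397,250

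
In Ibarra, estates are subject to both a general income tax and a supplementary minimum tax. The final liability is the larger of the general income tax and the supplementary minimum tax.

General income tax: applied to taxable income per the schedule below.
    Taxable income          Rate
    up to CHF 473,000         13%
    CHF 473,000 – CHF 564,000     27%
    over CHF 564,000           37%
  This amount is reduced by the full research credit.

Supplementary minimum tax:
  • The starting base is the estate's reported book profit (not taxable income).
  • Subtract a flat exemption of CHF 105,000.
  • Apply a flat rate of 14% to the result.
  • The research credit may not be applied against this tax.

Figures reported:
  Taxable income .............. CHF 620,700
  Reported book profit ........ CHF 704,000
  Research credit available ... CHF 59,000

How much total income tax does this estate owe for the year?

CHF 83,860

General income tax:
  CHF 473,000 × 13% = CHF 61,490
  CHF 91,000 × 27% = CHF 24,570
  CHF 56,700 × 37% = CHF 20,979
  → CHF 107,039
  Less research credit CHF 59,000 → CHF 48,039

Supplementary minimum tax:
  Base (reported book profit): CHF 704,000
  Less exemption CHF 105,000 → base CHF 599,000
  CHF 599,000 × 14% = CHF 83,860

CHF 83,860 > CHF 48,039, so the supplementary minimum tax is the binding amount.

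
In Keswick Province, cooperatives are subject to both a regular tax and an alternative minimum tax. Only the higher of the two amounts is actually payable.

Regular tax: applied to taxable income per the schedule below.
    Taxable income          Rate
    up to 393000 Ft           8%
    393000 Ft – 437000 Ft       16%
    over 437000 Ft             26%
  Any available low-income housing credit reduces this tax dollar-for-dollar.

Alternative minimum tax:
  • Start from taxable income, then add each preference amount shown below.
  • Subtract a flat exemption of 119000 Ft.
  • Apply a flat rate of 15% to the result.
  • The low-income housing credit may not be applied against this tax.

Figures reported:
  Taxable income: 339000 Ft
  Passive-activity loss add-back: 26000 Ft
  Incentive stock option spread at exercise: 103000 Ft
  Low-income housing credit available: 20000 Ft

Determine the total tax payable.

Alternative minimum tax:
  Adjusted income: 339000 Ft + 26000 Ft + 103000 Ft = 468000 Ft
  Less exemption 119000 Ft → base 349000 Ft
  349000 Ft × 15% = 52350 Ft

Regular tax:
  339000 Ft × 8% = 27120 Ft
  Less low-income housing credit 20000 Ft → 7120 Ft

52350 Ft > 7120 Ft, so the alternative minimum tax is the binding amount.

52350 Ft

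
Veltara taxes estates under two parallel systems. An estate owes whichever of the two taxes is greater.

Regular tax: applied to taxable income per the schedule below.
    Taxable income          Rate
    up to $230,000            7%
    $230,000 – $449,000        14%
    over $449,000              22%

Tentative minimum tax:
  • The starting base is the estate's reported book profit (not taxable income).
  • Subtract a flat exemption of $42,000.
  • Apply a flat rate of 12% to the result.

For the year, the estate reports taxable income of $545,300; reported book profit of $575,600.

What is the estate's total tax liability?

$67,946

Tentative minimum tax:
  Base (reported book profit): $575,600
  Less exemption $42,000 → base $533,600
  $533,600 × 12% = $64,032

Regular tax:
  $230,000 × 7% = $16,100
  $219,000 × 14% = $30,660
  $96,300 × 22% = $21,186
  → $67,946

$67,946 > $64,032, so the regular tax governs.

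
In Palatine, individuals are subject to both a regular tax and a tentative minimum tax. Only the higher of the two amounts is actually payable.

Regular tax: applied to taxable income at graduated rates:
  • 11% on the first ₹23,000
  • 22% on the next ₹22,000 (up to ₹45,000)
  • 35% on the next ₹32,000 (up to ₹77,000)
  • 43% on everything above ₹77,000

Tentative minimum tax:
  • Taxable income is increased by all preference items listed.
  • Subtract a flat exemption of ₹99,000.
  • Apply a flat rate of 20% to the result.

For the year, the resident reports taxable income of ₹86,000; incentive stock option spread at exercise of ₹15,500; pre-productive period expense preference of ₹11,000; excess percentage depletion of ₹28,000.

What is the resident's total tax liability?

₹22,440

Tentative minimum tax:
  Adjusted income: ₹86,000 + ₹15,500 + ₹11,000 + ₹28,000 = ₹140,500
  Less exemption ₹99,000 → base ₹41,500
  ₹41,500 × 20% = ₹8,300

Regular tax:
  ₹23,000 × 11% = ₹2,530
  ₹22,000 × 22% = ₹4,840
  ₹32,000 × 35% = ₹11,200
  ₹9,000 × 43% = ₹3,870
  → ₹22,440

₹22,440 > ₹8,300, so the regular tax governs.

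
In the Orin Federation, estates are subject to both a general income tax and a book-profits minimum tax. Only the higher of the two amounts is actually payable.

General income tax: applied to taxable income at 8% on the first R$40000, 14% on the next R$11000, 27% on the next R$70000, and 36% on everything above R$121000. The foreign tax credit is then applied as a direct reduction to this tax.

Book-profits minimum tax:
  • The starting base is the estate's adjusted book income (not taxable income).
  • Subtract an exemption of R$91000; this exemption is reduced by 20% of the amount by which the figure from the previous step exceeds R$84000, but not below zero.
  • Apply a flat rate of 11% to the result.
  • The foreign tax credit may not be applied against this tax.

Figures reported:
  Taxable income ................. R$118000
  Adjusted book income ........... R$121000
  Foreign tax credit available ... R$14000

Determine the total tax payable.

R$8830

Book-profits minimum tax:
  Base (adjusted book income): R$121000
  Exemption: R$91000 − 20% × (R$121000 − R$84000) = R$91000 − R$7400 = R$83600
  Base: R$121000 − R$83600 = R$37400
  R$37400 × 11% = R$4114

General income tax:
  R$40000 × 8% = R$3200
  R$11000 × 14% = R$1540
  R$67000 × 27% = R$18090
  → R$22830
  Less foreign tax credit R$14000 → R$8830

R$8830 > R$4114, so the general income tax governs.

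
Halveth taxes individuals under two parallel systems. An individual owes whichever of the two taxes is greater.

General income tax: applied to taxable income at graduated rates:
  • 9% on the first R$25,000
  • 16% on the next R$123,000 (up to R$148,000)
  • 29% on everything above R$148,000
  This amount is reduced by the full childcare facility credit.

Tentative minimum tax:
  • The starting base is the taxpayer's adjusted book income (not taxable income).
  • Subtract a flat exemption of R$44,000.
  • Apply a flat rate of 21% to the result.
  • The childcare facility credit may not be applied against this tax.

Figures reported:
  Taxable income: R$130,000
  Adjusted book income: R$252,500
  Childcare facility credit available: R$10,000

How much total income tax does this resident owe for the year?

General income tax:
  R$25,000 × 9% = R$2,250
  R$105,000 × 16% = R$16,800
  → R$19,050
  Less childcare facility credit R$10,000 → R$9,050

Tentative minimum tax:
  Base (adjusted book income): R$252,500
  Less exemption R$44,000 → base R$208,500
  R$208,500 × 21% = R$43,785

R$43,785 > R$9,050, so the tentative minimum tax is the binding amount.

R$43,785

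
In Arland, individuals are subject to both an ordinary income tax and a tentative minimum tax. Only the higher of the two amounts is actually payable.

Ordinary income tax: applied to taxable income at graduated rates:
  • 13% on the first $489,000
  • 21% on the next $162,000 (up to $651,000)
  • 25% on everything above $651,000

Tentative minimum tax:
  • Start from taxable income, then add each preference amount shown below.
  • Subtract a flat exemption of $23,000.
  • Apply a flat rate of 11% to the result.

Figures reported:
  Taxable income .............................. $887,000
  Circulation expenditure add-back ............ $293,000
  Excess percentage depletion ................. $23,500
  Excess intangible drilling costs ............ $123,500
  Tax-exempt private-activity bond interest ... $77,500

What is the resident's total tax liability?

$156,590

Ordinary income tax:
  $489,000 × 13% = $63,570
  $162,000 × 21% = $34,020
  $236,000 × 25% = $59,000
  → $156,590

Tentative minimum tax:
  Adjusted income: $887,000 + $293,000 + $23,500 + $123,500 + $77,500 = $1,404,500
  Less exemption $23,000 → base $1,381,500
  $1,381,500 × 11% = $151,965

$156,590 > $151,965, so the ordinary income tax governs.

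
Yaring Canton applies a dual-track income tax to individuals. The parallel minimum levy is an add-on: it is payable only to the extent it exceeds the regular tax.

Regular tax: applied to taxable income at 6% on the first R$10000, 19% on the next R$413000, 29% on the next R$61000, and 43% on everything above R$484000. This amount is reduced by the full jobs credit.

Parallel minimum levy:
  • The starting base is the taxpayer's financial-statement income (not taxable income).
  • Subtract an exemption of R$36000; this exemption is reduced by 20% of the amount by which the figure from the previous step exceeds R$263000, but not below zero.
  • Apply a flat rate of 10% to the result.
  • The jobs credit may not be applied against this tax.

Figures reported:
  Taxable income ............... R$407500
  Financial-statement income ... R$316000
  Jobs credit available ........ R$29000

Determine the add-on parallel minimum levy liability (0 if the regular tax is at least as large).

Regular tax:
  R$10000 × 6% = R$600
  R$397500 × 19% = R$75525
  → R$76125
  Less jobs credit R$29000 → R$47125

Parallel minimum levy:
  Base (financial-statement income): R$316000
  Exemption: R$36000 − 20% × (R$316000 − R$263000) = R$36000 − R$10600 = R$25400
  Base: R$316000 − R$25400 = R$290600
  R$290600 × 10% = R$29060

R$29060 ≤ R$47125, so no add-on is due.

R$0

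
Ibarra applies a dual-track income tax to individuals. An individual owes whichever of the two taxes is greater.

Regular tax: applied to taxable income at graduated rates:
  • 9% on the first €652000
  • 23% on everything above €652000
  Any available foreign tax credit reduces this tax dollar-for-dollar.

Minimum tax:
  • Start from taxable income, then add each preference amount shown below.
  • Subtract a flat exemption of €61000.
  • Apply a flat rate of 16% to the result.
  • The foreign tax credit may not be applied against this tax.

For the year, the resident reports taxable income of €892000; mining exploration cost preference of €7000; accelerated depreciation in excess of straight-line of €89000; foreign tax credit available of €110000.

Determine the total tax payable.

Regular tax:
  €652000 × 9% = €58680
  €240000 × 23% = €55200
  → €113880
  Less foreign tax credit €110000 → €3880

Minimum tax:
  Adjusted income: €892000 + €7000 + €89000 = €988000
  Less exemption €61000 → base €927000
  €927000 × 16% = €148320

€148320 > €3880, so the minimum tax is the binding amount.

€148320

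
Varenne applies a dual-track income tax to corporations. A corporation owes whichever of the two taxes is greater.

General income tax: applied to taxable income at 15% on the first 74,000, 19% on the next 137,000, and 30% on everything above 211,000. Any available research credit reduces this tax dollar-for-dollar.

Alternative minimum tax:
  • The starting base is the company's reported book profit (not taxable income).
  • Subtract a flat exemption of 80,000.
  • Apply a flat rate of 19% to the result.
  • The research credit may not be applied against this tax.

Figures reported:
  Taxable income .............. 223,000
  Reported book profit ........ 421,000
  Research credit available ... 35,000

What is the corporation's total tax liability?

64,790

Alternative minimum tax:
  Base (reported book profit): 421,000
  Less exemption 80,000 → base 341,000
  341,000 × 19% = 64,790

General income tax:
  74,000 × 15% = 11,100
  137,000 × 19% = 26,030
  12,000 × 30% = 3,600
  → 40,730
  Less research credit 35,000 → 5,730

64,790 > 5,730, so the alternative minimum tax is the binding amount.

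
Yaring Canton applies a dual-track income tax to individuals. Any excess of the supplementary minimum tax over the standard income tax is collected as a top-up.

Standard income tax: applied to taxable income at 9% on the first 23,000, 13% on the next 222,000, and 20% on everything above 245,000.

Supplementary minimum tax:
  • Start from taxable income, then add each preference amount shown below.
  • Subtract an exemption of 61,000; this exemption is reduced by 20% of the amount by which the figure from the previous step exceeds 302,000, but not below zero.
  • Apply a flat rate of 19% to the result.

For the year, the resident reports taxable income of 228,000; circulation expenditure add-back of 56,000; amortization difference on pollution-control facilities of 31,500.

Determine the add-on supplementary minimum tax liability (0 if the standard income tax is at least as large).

20,148

Supplementary minimum tax:
  Adjusted income: 228,000 + 56,000 + 31,500 = 315,500
  Exemption: 61,000 − 20% × (315,500 − 302,000) = 61,000 − 2,700 = 58,300
  Base: 315,500 − 58,300 = 257,200
  257,200 × 19% = 48,868

Standard income tax:
  23,000 × 9% = 2,070
  205,000 × 13% = 26,650
  → 28,720

Excess of supplementary minimum tax over standard income tax: 48,868 − 28,720 = 20,148.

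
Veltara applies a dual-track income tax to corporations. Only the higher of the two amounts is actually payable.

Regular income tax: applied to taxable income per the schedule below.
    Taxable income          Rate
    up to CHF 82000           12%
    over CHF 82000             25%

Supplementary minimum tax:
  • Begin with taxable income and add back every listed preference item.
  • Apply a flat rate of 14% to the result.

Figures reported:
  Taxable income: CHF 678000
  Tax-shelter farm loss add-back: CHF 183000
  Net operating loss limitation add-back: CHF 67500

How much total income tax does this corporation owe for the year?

Supplementary minimum tax:
  Adjusted income: CHF 678000 + CHF 183000 + CHF 67500 = CHF 928500
  CHF 928500 × 14% = CHF 129990

Regular income tax:
  CHF 82000 × 12% = CHF 9840
  CHF 596000 × 25% = CHF 149000
  → CHF 158840

CHF 158840 > CHF 129990, so the regular income tax governs.

CHF 158840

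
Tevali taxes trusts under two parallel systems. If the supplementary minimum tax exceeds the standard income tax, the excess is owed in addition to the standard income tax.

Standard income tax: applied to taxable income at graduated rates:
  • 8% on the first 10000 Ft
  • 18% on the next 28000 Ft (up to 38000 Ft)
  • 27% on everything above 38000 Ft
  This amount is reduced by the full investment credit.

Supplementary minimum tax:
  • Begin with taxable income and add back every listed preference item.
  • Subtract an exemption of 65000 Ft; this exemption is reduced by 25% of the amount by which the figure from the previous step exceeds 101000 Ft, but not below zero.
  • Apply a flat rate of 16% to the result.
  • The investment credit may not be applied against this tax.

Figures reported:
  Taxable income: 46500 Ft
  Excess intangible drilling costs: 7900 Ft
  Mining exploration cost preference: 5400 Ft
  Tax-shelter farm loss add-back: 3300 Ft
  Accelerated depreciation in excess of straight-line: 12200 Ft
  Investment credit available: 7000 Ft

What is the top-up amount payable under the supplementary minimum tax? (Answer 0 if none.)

513 Ft

Standard income tax:
  10000 Ft × 8% = 800 Ft
  28000 Ft × 18% = 5040 Ft
  8500 Ft × 27% = 2295 Ft
  → 8135 Ft
  Less investment credit 7000 Ft → 1135 Ft

Supplementary minimum tax:
  Adjusted income: 46500 Ft + 7900 Ft + 5400 Ft + 3300 Ft + 12200 Ft = 75300 Ft
  Exemption: 75300 Ft ≤ 101000 Ft, so full 65000 Ft applies
  Base: 75300 Ft − 65000 Ft = 10300 Ft
  10300 Ft × 16% = 1648 Ft

Excess of supplementary minimum tax over standard income tax: 1648 Ft − 1135 Ft = 513 Ft.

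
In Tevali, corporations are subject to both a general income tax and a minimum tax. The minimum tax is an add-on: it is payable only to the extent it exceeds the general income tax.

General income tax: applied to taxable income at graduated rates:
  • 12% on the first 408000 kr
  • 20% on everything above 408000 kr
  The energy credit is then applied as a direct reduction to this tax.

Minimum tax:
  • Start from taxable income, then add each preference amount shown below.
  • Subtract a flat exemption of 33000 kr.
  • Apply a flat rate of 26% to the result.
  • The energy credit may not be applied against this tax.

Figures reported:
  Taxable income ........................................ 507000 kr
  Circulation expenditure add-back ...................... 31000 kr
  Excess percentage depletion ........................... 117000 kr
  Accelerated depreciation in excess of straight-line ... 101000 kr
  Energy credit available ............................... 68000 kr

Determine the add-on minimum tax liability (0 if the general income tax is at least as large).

187220 kr

Minimum tax:
  Adjusted income: 507000 kr + 31000 kr + 117000 kr + 101000 kr = 756000 kr
  Less exemption 33000 kr → base 723000 kr
  723000 kr × 26% = 187980 kr

General income tax:
  408000 kr × 12% = 48960 kr
  99000 kr × 20% = 19800 kr
  → 68760 kr
  Less energy credit 68000 kr → 760 kr

Excess of minimum tax over general income tax: 187980 kr − 760 kr = 187220 kr.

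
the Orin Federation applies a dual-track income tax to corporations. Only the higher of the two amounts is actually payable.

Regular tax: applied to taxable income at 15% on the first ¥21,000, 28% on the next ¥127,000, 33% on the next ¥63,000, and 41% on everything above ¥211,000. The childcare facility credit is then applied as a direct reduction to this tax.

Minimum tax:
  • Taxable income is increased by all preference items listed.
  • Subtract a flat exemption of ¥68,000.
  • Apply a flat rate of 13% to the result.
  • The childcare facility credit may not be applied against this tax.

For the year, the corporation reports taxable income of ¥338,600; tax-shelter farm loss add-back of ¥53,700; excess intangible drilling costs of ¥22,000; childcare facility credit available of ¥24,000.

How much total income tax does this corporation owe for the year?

¥87,816

Regular tax:
  ¥21,000 × 15% = ¥3,150
  ¥127,000 × 28% = ¥35,560
  ¥63,000 × 33% = ¥20,790
  ¥127,600 × 41% = ¥52,316
  → ¥111,816
  Less childcare facility credit ¥24,000 → ¥87,816

Minimum tax:
  Adjusted income: ¥338,600 + ¥53,700 + ¥22,000 = ¥414,300
  Less exemption ¥68,000 → base ¥346,300
  ¥346,300 × 13% = ¥45,019

¥87,816 > ¥45,019, so the regular tax governs.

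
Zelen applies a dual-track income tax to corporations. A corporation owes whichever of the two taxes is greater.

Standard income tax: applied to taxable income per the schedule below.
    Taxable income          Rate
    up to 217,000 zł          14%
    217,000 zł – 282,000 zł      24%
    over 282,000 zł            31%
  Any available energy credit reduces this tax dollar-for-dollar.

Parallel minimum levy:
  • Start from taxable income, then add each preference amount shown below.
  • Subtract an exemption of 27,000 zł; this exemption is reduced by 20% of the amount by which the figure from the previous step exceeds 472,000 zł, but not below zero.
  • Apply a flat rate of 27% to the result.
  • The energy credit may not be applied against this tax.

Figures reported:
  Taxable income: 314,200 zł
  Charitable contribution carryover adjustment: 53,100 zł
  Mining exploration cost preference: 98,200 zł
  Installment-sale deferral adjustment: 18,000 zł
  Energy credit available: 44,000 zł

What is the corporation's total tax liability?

Parallel minimum levy:
  Adjusted income: 314,200 zł + 53,100 zł + 98,200 zł + 18,000 zł = 483,500 zł
  Exemption: 27,000 zł − 20% × (483,500 zł − 472,000 zł) = 27,000 zł − 2,300 zł = 24,700 zł
  Base: 483,500 zł − 24,700 zł = 458,800 zł
  458,800 zł × 27% = 123,876 zł

Standard income tax:
  217,000 zł × 14% = 30,380 zł
  65,000 zł × 24% = 15,600 zł
  32,200 zł × 31% = 9,982 zł
  → 55,962 zł
  Less energy credit 44,000 zł → 11,962 zł

123,876 zł > 11,962 zł, so the parallel minimum levy is the binding amount.

123,876 zł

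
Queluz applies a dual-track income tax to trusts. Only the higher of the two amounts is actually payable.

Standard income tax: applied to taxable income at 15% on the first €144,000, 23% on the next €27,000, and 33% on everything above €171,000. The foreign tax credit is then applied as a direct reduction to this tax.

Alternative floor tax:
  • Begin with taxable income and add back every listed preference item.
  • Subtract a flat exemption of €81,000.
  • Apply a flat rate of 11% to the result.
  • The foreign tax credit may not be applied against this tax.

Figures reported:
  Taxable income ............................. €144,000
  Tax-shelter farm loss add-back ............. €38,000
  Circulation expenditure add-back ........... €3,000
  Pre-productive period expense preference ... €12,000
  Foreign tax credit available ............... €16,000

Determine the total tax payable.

€12,760

Alternative floor tax:
  Adjusted income: €144,000 + €38,000 + €3,000 + €12,000 = €197,000
  Less exemption €81,000 → base €116,000
  €116,000 × 11% = €12,760

Standard income tax:
  €144,000 × 15% = €21,600
  Less foreign tax credit €16,000 → €5,600

€12,760 > €5,600, so the alternative floor tax is the binding amount.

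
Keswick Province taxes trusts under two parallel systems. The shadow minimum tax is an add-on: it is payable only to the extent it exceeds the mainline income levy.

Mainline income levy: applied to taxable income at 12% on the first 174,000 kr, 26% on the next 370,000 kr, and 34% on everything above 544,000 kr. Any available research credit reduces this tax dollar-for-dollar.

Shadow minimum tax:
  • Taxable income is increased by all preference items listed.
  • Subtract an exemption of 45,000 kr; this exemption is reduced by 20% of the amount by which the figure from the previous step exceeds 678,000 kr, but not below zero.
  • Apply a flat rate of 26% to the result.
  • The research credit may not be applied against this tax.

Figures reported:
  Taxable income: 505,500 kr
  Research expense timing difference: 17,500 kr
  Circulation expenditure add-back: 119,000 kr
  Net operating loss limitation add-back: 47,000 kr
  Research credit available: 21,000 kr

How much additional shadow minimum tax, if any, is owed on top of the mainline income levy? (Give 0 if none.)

81,942 kr

Mainline income levy:
  174,000 kr × 12% = 20,880 kr
  331,500 kr × 26% = 86,190 kr
  → 107,070 kr
  Less research credit 21,000 kr → 86,070 kr

Shadow minimum tax:
  Adjusted income: 505,500 kr + 17,500 kr + 119,000 kr + 47,000 kr = 689,000 kr
  Exemption: 45,000 kr − 20% × (689,000 kr − 678,000 kr) = 45,000 kr − 2,200 kr = 42,800 kr
  Base: 689,000 kr − 42,800 kr = 646,200 kr
  646,200 kr × 26% = 168,012 kr

Excess of shadow minimum tax over mainline income levy: 168,012 kr − 86,070 kr = 81,942 kr.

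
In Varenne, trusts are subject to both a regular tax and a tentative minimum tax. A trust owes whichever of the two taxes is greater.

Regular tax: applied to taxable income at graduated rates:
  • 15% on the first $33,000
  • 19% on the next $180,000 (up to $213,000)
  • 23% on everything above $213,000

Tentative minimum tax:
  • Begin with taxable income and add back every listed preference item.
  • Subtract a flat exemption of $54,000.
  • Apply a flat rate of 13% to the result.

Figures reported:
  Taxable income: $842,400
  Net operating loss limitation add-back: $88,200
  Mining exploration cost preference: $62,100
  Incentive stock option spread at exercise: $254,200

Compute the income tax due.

$183,912

Tentative minimum tax:
  Adjusted income: $842,400 + $88,200 + $62,100 + $254,200 = $1,246,900
  Less exemption $54,000 → base $1,192,900
  $1,192,900 × 13% = $155,077

Regular tax:
  $33,000 × 15% = $4,950
  $180,000 × 19% = $34,200
  $629,400 × 23% = $144,762
  → $183,912

$183,912 > $155,077, so the regular tax governs.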